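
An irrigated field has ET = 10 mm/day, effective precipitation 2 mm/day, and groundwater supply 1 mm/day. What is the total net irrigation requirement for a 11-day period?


Daily deficit = ET - Pe - GW = 10 - 2 - 1 = 7 mm/day
NIR = 7 * 11 = 77 mm

77.0000 mm


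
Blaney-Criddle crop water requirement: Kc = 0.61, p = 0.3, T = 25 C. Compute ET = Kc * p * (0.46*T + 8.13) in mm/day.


ET = Kc * p * (0.46*T + 8.13)
ET = 0.61 * 0.3 * (0.46*25 + 8.13)
ET = 0.61 * 0.3 * 19.6300

3.5923 mm/day


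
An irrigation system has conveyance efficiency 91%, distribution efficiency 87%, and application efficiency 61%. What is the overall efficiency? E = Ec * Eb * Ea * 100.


Ec = 0.91, Eb = 0.87, Ea = 0.61
E = 0.91 * 0.87 * 0.61 * 100 = 48.2937%

48.2937 %


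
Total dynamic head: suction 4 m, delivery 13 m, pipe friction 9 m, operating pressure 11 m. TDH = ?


TDH = Hs + Hd + hf + Hp = 4 + 13 + 9 + 11 = 37

37 m


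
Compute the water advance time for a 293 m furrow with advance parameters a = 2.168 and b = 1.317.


t = (L/a)^(1/b)
t = (293/2.168)^(1/1.317)
t = 135.147601^(1/1.317)

41.4883 min


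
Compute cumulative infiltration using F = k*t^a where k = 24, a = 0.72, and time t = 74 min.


F = k * t^a = 24 * 74^0.72
F = 24 * 22.174143

532.1794 mm


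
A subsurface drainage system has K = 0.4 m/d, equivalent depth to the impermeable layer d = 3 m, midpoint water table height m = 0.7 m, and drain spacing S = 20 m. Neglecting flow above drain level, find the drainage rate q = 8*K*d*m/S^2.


q = 8*K*d*m/S^2
q = 8*0.4*3*0.7/20^2
q = 6.7200 / 400

0.0168 m/d


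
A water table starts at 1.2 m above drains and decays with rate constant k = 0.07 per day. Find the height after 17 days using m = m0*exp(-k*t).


m = m0 * exp(-k*t)
m = 1.2 * exp(-0.07 * 17)
m = 1.2 * exp(-1.1900)

0.3651 m


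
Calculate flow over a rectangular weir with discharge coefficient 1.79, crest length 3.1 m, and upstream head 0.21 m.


Q = C * L * H^(3/2) = 1.79 * 3.1 * 0.21^1.5 = 1.79 * 3.1 * 0.096234

0.5340 m^3/s


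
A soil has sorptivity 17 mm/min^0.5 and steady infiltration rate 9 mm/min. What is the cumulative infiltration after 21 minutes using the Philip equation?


F = S*sqrt(t) + A*t
F = 17*sqrt(21) + 9*21
F = 17*4.582576 + 189

266.9038 mm


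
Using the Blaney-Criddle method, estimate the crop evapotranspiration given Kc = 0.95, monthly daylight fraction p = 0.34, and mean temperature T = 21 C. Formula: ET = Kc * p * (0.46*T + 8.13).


ET = Kc * p * (0.46*T + 8.13)
ET = 0.95 * 0.34 * (0.46*21 + 8.13)
ET = 0.95 * 0.34 * 17.7900

5.7462 mm/day


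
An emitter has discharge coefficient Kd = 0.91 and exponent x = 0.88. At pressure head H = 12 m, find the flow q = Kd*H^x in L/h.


q = Kd * H^x = 0.91 * 12^0.88 = 0.91 * 8.905934

8.1044 L/h


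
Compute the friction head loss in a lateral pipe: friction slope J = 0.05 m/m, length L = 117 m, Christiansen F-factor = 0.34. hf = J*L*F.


hf = J * L * F = 0.05 * 117 * 0.34 = 1.9890 m

1.9890 m


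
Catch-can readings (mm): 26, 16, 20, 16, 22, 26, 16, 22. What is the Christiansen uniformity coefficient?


mean = 20.500000 mm
MAD = 3.500000 mm
CU = (1 - 3.500000/20.500000)*100

82.9268 %


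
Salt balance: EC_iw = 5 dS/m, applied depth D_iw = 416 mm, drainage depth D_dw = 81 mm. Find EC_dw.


EC_dw = EC_iw * D_iw / D_dw
EC_dw = 5 * 416 / 81
EC_dw = 2080 / 81

25.6790 dS/m


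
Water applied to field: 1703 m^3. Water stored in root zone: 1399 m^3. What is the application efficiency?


Ea = V_root / V_field * 100 = 1399 / 1703 * 100 = 82.1491%

82.1491 %


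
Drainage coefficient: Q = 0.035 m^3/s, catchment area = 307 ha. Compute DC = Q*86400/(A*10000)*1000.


DC = Q * 86400 / (A * 10000) * 1000
DC = 0.035 * 86400 / (307 * 10000) * 1000
DC = 3024000.0000 / 3070000

0.9850 mm/day


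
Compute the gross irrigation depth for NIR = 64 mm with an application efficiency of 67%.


Ea = 67% = 0.67
GID = NIR / Ea = 64 / 0.67 = 95.5224 mm

95.5224 mm


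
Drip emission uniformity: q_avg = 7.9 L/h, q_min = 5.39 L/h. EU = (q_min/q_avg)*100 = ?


EU = (q_min/q_avg)*100 = (5.39/7.9)*100 = 68.2278%

68.2278 %


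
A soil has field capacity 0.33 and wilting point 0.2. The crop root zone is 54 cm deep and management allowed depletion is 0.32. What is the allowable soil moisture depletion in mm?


SMD = (FC - PWP) * d * MAD * 10
SMD = (0.33 - 0.2) * 54 * 0.32 * 10
SMD = 0.1300 * 54 * 0.32 * 10

22.4640 mm


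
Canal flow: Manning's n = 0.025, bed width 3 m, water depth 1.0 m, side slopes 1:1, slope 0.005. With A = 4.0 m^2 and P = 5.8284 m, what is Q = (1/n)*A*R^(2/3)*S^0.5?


R = A/P = 4.0/5.8284 = 0.686295
Q = (1/0.025) * 4.0 * 0.686295^(2/3) * 0.005^0.5

8.8026 m^3/s


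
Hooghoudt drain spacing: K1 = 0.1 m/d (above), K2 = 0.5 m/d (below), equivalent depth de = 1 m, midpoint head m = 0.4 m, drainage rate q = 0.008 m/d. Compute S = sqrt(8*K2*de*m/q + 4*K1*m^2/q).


S^2 = 8*K2*de*m/q + 4*K1*m^2/q
S^2 = 8*0.5*1*0.4/0.008 + 4*0.1*0.4^2/0.008
S = sqrt(208.0000)

14.4222 m


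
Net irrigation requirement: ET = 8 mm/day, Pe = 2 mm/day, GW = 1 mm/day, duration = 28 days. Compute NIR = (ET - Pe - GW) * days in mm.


Daily deficit = ET - Pe - GW = 8 - 2 - 1 = 5 mm/day
NIR = 5 * 28 = 140 mm

140.0000 mm


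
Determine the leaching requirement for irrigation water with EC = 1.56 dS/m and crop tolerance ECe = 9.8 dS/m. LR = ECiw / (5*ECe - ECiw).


LR = ECiw / (5*ECe - ECiw)
LR = 1.56 / (5*9.8 - 1.56)
LR = 1.56 / 47.4400

0.0329


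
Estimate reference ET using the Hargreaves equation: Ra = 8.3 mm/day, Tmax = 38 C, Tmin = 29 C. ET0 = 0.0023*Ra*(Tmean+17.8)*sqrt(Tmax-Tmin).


Tmean = (Tmax + Tmin)/2 = (38 + 29)/2 = 33.5
ET0 = 0.0023 * 8.3 * (33.5 + 17.8) * sqrt(38 - 29)
ET0 = 0.0023 * 8.3 * 51.3 * 3.000000

2.9380 mm/day


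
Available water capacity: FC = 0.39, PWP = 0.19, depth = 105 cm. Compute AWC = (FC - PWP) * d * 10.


AWC = (FC - PWP) * d * 10
AWC = (0.39 - 0.19) * 105 * 10
AWC = 0.2000 * 105 * 10

210.0000 mm


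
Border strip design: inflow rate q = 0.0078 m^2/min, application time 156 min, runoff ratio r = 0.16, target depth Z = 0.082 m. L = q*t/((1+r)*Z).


L = q*t/((1+r)*Z)
L = 0.0078*156/((1+0.16)*0.082)
L = 1.2168/0.09512

12.7923 m


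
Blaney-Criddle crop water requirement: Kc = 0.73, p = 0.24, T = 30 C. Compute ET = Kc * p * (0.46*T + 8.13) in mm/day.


ET = Kc * p * (0.46*T + 8.13)
ET = 0.73 * 0.24 * (0.46*30 + 8.13)
ET = 0.73 * 0.24 * 21.9300

3.8421 mm/day


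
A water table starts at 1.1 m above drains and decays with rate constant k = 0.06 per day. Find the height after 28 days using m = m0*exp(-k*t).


m = m0 * exp(-k*t)
m = 1.1 * exp(-0.06 * 28)
m = 1.1 * exp(-1.6800)

0.2050 m


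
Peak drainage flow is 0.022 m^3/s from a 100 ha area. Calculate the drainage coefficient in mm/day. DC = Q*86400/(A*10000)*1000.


DC = Q * 86400 / (A * 10000) * 1000
DC = 0.022 * 86400 / (100 * 10000) * 1000
DC = 1900800.0000 / 1000000

1.9008 mm/day


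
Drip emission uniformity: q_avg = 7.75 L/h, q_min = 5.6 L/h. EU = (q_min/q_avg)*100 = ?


EU = (q_min/q_avg)*100 = (5.6/7.75)*100 = 72.2581%

72.2581 %


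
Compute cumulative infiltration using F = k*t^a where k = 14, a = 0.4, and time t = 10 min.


F = k * t^a = 14 * 10^0.4
F = 14 * 2.511886

35.1664 mm


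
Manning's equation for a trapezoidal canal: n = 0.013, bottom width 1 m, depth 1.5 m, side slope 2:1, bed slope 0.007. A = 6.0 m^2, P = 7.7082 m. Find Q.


R = A/P = 6.0/7.7082 = 0.778392
Q = (1/0.013) * 6.0 * 0.778392^(2/3) * 0.007^0.5

32.6755 m^3/s


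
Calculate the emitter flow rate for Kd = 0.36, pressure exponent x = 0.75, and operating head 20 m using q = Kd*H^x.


q = Kd * H^x = 0.36 * 20^0.75 = 0.36 * 9.457416

3.4047 L/h


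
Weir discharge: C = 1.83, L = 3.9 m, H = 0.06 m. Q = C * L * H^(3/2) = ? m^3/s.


Q = C * L * H^(3/2) = 1.83 * 3.9 * 0.06^1.5 = 1.83 * 3.9 * 0.014697

0.1049 m^3/s


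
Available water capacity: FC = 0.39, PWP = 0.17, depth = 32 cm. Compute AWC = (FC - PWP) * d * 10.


AWC = (FC - PWP) * d * 10
AWC = (0.39 - 0.17) * 32 * 10
AWC = 0.2200 * 32 * 10

70.4000 mm


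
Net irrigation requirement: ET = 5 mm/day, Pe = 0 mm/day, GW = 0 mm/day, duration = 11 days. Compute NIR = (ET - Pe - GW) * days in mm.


Daily deficit = ET - Pe - GW = 5 - 0 - 0 = 5 mm/day
NIR = 5 * 11 = 55 mm

55.0000 mm


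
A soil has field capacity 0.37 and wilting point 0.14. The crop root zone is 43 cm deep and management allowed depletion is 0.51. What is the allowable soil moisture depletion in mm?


SMD = (FC - PWP) * d * MAD * 10
SMD = (0.37 - 0.14) * 43 * 0.51 * 10
SMD = 0.2300 * 43 * 0.51 * 10

50.4390 mm


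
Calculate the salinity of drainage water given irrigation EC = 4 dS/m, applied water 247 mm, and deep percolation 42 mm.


EC_dw = EC_iw * D_iw / D_dw
EC_dw = 4 * 247 / 42
EC_dw = 988 / 42

23.5238 dS/m


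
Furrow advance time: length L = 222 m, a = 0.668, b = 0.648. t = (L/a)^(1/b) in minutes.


t = (L/a)^(1/b)
t = (222/0.668)^(1/0.648)
t = 332.335329^(1/0.648)

7786.1323 min


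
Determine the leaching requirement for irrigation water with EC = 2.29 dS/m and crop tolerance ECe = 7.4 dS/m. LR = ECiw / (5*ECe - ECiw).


LR = ECiw / (5*ECe - ECiw)
LR = 2.29 / (5*7.4 - 2.29)
LR = 2.29 / 34.7100

0.0660


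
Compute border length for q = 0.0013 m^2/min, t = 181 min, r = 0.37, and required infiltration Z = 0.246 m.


L = q*t/((1+r)*Z)
L = 0.0013*181/((1+0.37)*0.246)
L = 0.2353/0.33702

0.6982 m


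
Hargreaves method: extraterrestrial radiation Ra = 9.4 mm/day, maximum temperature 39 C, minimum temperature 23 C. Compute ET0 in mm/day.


Tmean = (Tmax + Tmin)/2 = (39 + 23)/2 = 31.0
ET0 = 0.0023 * 9.4 * (31.0 + 17.8) * sqrt(39 - 23)
ET0 = 0.0023 * 9.4 * 48.8 * 4.000000

4.2202 mm/day


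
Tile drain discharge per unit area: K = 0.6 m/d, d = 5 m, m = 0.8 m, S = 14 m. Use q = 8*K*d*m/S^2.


q = 8*K*d*m/S^2
q = 8*0.6*5*0.8/14^2
q = 19.2000 / 196

0.0980 m/d


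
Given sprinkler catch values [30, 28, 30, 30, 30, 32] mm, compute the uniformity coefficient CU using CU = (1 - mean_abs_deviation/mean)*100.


mean = 30.000000 mm
MAD = 0.666667 mm
CU = (1 - 0.666667/30.000000)*100

97.7778 %


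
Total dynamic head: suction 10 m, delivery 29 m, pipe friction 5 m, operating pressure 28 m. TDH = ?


TDH = Hs + Hd + hf + Hp = 10 + 29 + 5 + 28 = 72

72 m


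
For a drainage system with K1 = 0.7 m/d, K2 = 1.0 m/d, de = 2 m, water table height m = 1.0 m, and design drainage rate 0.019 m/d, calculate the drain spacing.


S^2 = 8*K2*de*m/q + 4*K1*m^2/q
S^2 = 8*1.0*2*1.0/0.019 + 4*0.7*1.0^2/0.019
S = sqrt(989.4737)

31.4559 m


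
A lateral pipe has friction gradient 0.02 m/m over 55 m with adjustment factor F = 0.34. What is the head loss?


hf = J * L * F = 0.02 * 55 * 0.34 = 0.3740 m

0.3740 m


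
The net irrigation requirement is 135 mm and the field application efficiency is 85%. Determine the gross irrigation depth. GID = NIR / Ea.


Ea = 85% = 0.85
GID = NIR / Ea = 135 / 0.85 = 158.8235 mm

158.8235 mm


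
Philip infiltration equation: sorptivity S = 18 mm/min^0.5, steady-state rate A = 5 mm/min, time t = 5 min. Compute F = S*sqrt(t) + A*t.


F = S*sqrt(t) + A*t
F = 18*sqrt(5) + 5*5
F = 18*2.236068 + 25

65.2492 mm


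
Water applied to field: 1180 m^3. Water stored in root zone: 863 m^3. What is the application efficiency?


Ea = V_root / V_field * 100 = 863 / 1180 * 100 = 73.1356%

73.1356 %


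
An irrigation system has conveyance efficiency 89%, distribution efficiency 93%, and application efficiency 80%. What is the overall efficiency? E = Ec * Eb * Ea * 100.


Ec = 0.89, Eb = 0.93, Ea = 0.8
E = 0.89 * 0.93 * 0.8 * 100 = 66.2160%

66.2160 %


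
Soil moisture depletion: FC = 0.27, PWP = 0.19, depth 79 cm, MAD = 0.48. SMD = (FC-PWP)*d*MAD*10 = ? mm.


SMD = (FC - PWP) * d * MAD * 10
SMD = (0.27 - 0.19) * 79 * 0.48 * 10
SMD = 0.0800 * 79 * 0.48 * 10

30.3360 mm


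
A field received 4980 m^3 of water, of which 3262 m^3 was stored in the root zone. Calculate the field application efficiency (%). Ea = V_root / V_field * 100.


Ea = V_root / V_field * 100 = 3262 / 4980 * 100 = 65.5020%

65.5020 %


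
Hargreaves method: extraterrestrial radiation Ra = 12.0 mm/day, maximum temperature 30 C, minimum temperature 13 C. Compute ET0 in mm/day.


Tmean = (Tmax + Tmin)/2 = (30 + 13)/2 = 21.5
ET0 = 0.0023 * 12.0 * (21.5 + 17.8) * sqrt(30 - 13)
ET0 = 0.0023 * 12.0 * 39.3 * 4.123106

4.4723 mm/day


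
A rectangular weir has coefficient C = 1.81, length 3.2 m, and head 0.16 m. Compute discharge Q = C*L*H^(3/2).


Q = C * L * H^(3/2) = 1.81 * 3.2 * 0.16^1.5 = 1.81 * 3.2 * 0.064000

0.3707 m^3/s


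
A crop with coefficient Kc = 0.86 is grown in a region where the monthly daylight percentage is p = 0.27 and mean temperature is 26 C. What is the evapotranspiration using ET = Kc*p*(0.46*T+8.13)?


ET = Kc * p * (0.46*T + 8.13)
ET = 0.86 * 0.27 * (0.46*26 + 8.13)
ET = 0.86 * 0.27 * 20.0900

4.6649 mm/day


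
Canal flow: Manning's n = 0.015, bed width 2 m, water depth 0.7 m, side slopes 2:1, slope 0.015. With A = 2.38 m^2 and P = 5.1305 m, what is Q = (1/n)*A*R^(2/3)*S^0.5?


R = A/P = 2.38/5.1305 = 0.463892
Q = (1/0.015) * 2.38 * 0.463892^(2/3) * 0.015^0.5

11.6451 m^3/s


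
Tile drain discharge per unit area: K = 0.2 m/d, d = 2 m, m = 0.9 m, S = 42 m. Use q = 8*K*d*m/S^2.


q = 8*K*d*m/S^2
q = 8*0.2*2*0.9/42^2
q = 2.8800 / 1764

0.0016 m/d


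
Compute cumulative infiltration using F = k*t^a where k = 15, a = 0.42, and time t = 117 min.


F = k * t^a = 15 * 117^0.42
F = 15 * 7.389891

110.8484 mm


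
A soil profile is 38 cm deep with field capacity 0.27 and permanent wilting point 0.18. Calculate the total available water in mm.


AWC = (FC - PWP) * d * 10
AWC = (0.27 - 0.18) * 38 * 10
AWC = 0.0900 * 38 * 10

34.2000 mm


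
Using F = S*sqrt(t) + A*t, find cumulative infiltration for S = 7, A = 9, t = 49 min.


F = S*sqrt(t) + A*t
F = 7*sqrt(49) + 9*49
F = 7*7.000000 + 441

490.0000 mm


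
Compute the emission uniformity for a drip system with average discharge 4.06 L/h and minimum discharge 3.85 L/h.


EU = (q_min/q_avg)*100 = (3.85/4.06)*100 = 94.8276%

94.8276 %


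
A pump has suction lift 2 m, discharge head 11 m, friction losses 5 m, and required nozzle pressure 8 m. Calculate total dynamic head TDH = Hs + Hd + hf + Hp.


TDH = Hs + Hd + hf + Hp = 2 + 11 + 5 + 8 = 26

26 m


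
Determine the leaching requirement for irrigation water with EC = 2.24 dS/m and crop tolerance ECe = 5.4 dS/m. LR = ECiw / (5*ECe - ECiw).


LR = ECiw / (5*ECe - ECiw)
LR = 2.24 / (5*5.4 - 2.24)
LR = 2.24 / 24.7600

0.0905


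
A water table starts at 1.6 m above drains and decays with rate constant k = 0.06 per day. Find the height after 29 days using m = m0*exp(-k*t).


m = m0 * exp(-k*t)
m = 1.6 * exp(-0.06 * 29)
m = 1.6 * exp(-1.7400)

0.2808 m


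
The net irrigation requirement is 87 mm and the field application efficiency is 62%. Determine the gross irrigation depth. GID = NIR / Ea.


Ea = 62% = 0.62
GID = NIR / Ea = 87 / 0.62 = 140.3226 mm

140.3226 mm


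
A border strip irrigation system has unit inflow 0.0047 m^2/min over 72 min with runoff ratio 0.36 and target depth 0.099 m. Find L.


L = q*t/((1+r)*Z)
L = 0.0047*72/((1+0.36)*0.099)
L = 0.3384/0.13464

2.5134 m


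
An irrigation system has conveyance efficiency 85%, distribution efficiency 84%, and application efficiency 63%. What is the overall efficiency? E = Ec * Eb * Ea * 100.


Ec = 0.85, Eb = 0.84, Ea = 0.63
E = 0.85 * 0.84 * 0.63 * 100 = 44.9820%

44.9820 %


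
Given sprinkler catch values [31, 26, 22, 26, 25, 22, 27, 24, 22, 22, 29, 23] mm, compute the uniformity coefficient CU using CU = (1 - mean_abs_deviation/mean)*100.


mean = 24.916667 mm
MAD = 2.416667 mm
CU = (1 - 2.416667/24.916667)*100

90.3010 %


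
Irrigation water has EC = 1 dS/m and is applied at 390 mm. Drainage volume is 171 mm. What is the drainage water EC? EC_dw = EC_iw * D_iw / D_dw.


EC_dw = EC_iw * D_iw / D_dw
EC_dw = 1 * 390 / 171
EC_dw = 390 / 171

2.2807 dS/m


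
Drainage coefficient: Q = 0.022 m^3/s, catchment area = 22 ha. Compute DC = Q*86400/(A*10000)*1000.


DC = Q * 86400 / (A * 10000) * 1000
DC = 0.022 * 86400 / (22 * 10000) * 1000
DC = 1900800.0000 / 220000

8.6400 mm/day


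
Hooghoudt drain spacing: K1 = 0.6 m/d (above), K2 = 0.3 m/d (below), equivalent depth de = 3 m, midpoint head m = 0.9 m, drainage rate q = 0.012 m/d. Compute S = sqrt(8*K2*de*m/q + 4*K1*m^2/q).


S^2 = 8*K2*de*m/q + 4*K1*m^2/q
S^2 = 8*0.3*3*0.9/0.012 + 4*0.6*0.9^2/0.012
S = sqrt(702.0000)

26.4953 m


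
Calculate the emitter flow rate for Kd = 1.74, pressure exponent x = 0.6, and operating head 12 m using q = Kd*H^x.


q = Kd * H^x = 1.74 * 12^0.6 = 1.74 * 4.441286

7.7278 L/h


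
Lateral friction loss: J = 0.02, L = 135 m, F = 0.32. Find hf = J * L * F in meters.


hf = J * L * F = 0.02 * 135 * 0.32 = 0.8640 m

0.8640 m


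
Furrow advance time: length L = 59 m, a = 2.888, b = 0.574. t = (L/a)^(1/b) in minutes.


t = (L/a)^(1/b)
t = (59/2.888)^(1/0.574)
t = 20.429363^(1/0.574)

191.7229 min


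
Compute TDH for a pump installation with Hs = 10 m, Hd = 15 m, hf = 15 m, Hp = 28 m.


TDH = Hs + Hd + hf + Hp = 10 + 15 + 15 + 28 = 68

68 m


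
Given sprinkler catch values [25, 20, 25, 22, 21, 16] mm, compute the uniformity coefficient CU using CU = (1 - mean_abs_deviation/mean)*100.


mean = 21.500000 mm
MAD = 2.500000 mm
CU = (1 - 2.500000/21.500000)*100

88.3721 %


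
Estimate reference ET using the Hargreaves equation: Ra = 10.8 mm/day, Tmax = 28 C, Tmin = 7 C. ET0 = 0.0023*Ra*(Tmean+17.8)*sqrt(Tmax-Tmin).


Tmean = (Tmax + Tmin)/2 = (28 + 7)/2 = 17.5
ET0 = 0.0023 * 10.8 * (17.5 + 17.8) * sqrt(28 - 7)
ET0 = 0.0023 * 10.8 * 35.3 * 4.582576

4.0182 mm/day


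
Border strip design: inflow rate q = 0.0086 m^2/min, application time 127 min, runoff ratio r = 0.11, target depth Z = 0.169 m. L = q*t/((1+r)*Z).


L = q*t/((1+r)*Z)
L = 0.0086*127/((1+0.11)*0.169)
L = 1.0922/0.18759

5.8223 m


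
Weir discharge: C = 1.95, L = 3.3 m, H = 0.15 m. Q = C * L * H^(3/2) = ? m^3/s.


Q = C * L * H^(3/2) = 1.95 * 3.3 * 0.15^1.5 = 1.95 * 3.3 * 0.058095

0.3738 m^3/s


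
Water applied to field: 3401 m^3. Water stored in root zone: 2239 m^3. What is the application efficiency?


Ea = V_root / V_field * 100 = 2239 / 3401 * 100 = 65.8336%

65.8336 %


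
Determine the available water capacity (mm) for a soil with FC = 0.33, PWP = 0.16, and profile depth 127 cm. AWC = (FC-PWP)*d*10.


AWC = (FC - PWP) * d * 10
AWC = (0.33 - 0.16) * 127 * 10
AWC = 0.1700 * 127 * 10

215.9000 mm


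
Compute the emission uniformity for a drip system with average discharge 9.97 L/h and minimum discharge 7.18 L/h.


EU = (q_min/q_avg)*100 = (7.18/9.97)*100 = 72.0160%

72.0160 %


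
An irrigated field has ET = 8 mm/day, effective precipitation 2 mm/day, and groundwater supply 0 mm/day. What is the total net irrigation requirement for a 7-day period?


Daily deficit = ET - Pe - GW = 8 - 2 - 0 = 6 mm/day
NIR = 6 * 7 = 42 mm

42.0000 mm


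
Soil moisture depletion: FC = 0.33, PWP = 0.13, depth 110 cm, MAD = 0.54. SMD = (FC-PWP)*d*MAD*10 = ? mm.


SMD = (FC - PWP) * d * MAD * 10
SMD = (0.33 - 0.13) * 110 * 0.54 * 10
SMD = 0.2000 * 110 * 0.54 * 10

118.8000 mm


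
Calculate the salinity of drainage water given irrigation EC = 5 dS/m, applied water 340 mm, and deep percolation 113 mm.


EC_dw = EC_iw * D_iw / D_dw
EC_dw = 5 * 340 / 113
EC_dw = 1700 / 113

15.0442 dS/m


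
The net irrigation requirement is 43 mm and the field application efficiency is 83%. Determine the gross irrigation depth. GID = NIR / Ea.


Ea = 83% = 0.83
GID = NIR / Ea = 43 / 0.83 = 51.8072 mm

51.8072 mm


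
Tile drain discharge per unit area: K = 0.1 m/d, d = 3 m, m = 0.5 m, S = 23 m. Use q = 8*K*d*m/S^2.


q = 8*K*d*m/S^2
q = 8*0.1*3*0.5/23^2
q = 1.2000 / 529

0.0023 m/d


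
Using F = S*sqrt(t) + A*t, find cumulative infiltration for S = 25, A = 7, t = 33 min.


F = S*sqrt(t) + A*t
F = 25*sqrt(33) + 7*33
F = 25*5.744563 + 231

374.6141 mm


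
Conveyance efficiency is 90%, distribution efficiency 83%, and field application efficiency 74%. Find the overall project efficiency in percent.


Ec = 0.9, Eb = 0.83, Ea = 0.74
E = 0.9 * 0.83 * 0.74 * 100 = 55.2780%

55.2780 %


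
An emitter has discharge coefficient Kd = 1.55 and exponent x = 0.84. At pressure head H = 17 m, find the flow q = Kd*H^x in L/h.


q = Kd * H^x = 1.55 * 17^0.84 = 1.55 * 10.803814

16.7459 L/h


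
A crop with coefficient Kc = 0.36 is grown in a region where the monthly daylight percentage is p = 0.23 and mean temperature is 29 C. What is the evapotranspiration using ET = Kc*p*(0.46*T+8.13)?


ET = Kc * p * (0.46*T + 8.13)
ET = 0.36 * 0.23 * (0.46*29 + 8.13)
ET = 0.36 * 0.23 * 21.4700

1.7777 mm/day


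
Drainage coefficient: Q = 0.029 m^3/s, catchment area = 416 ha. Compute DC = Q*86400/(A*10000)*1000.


DC = Q * 86400 / (A * 10000) * 1000
DC = 0.029 * 86400 / (416 * 10000) * 1000
DC = 2505600.0000 / 4160000

0.6023 mm/day


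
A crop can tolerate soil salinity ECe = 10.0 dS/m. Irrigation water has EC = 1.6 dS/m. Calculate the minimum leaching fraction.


LR = ECiw / (5*ECe - ECiw)
LR = 1.6 / (5*10.0 - 1.6)
LR = 1.6 / 48.4000

0.0331


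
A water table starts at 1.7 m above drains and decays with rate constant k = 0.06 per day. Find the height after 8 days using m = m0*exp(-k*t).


m = m0 * exp(-k*t)
m = 1.7 * exp(-0.06 * 8)
m = 1.7 * exp(-0.4800)

1.0519 m


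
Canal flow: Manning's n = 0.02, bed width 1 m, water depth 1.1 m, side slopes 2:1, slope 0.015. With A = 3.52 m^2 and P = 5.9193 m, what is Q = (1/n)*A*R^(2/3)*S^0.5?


R = A/P = 3.52/5.9193 = 0.594665
Q = (1/0.02) * 3.52 * 0.594665^(2/3) * 0.015^0.5

15.2431 m^3/s


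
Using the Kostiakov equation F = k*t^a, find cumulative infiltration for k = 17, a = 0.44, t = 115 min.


F = k * t^a = 17 * 115^0.44
F = 17 * 8.066907

137.1374 mm


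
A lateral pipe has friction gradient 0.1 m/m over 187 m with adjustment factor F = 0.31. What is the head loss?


hf = J * L * F = 0.1 * 187 * 0.31 = 5.7970 m

5.7970 m


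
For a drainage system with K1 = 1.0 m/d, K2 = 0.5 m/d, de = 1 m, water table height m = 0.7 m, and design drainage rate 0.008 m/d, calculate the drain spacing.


S^2 = 8*K2*de*m/q + 4*K1*m^2/q
S^2 = 8*0.5*1*0.7/0.008 + 4*1.0*0.7^2/0.008
S = sqrt(595.0000)

24.3926 m


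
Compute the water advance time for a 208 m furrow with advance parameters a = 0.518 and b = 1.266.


t = (L/a)^(1/b)
t = (208/0.518)^(1/1.266)
t = 401.544402^(1/1.266)

113.9362 min


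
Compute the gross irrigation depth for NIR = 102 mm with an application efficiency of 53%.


Ea = 53% = 0.53
GID = NIR / Ea = 102 / 0.53 = 192.4528 mm

192.4528 mm


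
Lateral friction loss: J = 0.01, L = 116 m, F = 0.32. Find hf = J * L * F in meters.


hf = J * L * F = 0.01 * 116 * 0.32 = 0.3712 m

0.3712 m


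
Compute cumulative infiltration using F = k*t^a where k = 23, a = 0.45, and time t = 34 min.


F = k * t^a = 23 * 34^0.45
F = 23 * 4.888386

112.4329 mm


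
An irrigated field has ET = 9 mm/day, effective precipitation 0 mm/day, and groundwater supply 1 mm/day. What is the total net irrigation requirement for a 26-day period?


Daily deficit = ET - Pe - GW = 9 - 0 - 1 = 8 mm/day
NIR = 8 * 26 = 208 mm

208.0000 mm


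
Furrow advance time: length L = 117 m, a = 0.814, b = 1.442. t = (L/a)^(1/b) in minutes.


t = (L/a)^(1/b)
t = (117/0.814)^(1/1.442)
t = 143.734644^(1/1.442)

31.3493 min


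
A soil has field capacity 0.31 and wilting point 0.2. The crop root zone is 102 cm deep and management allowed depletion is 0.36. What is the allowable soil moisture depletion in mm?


SMD = (FC - PWP) * d * MAD * 10
SMD = (0.31 - 0.2) * 102 * 0.36 * 10
SMD = 0.1100 * 102 * 0.36 * 10

40.3920 mm


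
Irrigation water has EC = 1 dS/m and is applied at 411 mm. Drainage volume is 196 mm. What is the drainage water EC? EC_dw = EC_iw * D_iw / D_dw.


EC_dw = EC_iw * D_iw / D_dw
EC_dw = 1 * 411 / 196
EC_dw = 411 / 196

2.0969 dS/m


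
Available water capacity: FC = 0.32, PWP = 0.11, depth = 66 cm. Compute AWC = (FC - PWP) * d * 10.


AWC = (FC - PWP) * d * 10
AWC = (0.32 - 0.11) * 66 * 10
AWC = 0.2100 * 66 * 10

138.6000 mm


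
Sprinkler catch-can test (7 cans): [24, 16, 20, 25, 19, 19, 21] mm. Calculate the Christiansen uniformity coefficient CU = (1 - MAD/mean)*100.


mean = 20.571429 mm
MAD = 2.367347 mm
CU = (1 - 2.367347/20.571429)*100

88.4921 %


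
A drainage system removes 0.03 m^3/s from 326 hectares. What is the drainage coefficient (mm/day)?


DC = Q * 86400 / (A * 10000) * 1000
DC = 0.03 * 86400 / (326 * 10000) * 1000
DC = 2592000.0000 / 3260000

0.7951 mm/day


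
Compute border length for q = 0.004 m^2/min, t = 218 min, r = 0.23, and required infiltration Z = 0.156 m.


L = q*t/((1+r)*Z)
L = 0.004*218/((1+0.23)*0.156)
L = 0.872/0.19188

4.5445 m


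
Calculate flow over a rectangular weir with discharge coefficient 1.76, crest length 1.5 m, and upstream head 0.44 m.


Q = C * L * H^(3/2) = 1.76 * 1.5 * 0.44^1.5 = 1.76 * 1.5 * 0.291863

0.7705 m^3/s


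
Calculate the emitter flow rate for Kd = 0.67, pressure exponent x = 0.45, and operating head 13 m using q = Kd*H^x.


q = Kd * H^x = 0.67 * 13^0.45 = 0.67 * 3.171572

2.1250 L/h


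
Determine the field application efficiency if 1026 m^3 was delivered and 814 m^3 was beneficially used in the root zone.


Ea = V_root / V_field * 100 = 814 / 1026 * 100 = 79.3372%

79.3372 %


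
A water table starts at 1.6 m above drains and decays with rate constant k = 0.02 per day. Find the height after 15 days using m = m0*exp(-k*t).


m = m0 * exp(-k*t)
m = 1.6 * exp(-0.02 * 15)
m = 1.6 * exp(-0.3000)

1.1853 m


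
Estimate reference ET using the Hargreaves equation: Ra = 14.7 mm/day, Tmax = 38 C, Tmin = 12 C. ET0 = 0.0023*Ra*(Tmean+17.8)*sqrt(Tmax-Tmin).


Tmean = (Tmax + Tmin)/2 = (38 + 12)/2 = 25.0
ET0 = 0.0023 * 14.7 * (25.0 + 17.8) * sqrt(38 - 12)
ET0 = 0.0023 * 14.7 * 42.8 * 5.099020

7.3786 mm/day


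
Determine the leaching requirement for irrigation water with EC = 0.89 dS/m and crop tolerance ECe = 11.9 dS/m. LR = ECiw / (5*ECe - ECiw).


LR = ECiw / (5*ECe - ECiw)
LR = 0.89 / (5*11.9 - 0.89)
LR = 0.89 / 58.6100

0.0152


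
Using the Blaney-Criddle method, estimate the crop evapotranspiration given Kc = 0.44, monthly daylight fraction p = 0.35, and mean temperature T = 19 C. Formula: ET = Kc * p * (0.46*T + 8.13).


ET = Kc * p * (0.46*T + 8.13)
ET = 0.44 * 0.35 * (0.46*19 + 8.13)
ET = 0.44 * 0.35 * 16.8700

2.5980 mm/day


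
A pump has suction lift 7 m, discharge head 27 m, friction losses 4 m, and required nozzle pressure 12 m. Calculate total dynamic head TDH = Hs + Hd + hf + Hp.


TDH = Hs + Hd + hf + Hp = 7 + 27 + 4 + 12 = 50

50 m


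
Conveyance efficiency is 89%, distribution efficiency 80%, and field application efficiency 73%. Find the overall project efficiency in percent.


Ec = 0.89, Eb = 0.8, Ea = 0.73
E = 0.89 * 0.8 * 0.73 * 100 = 51.9760%

51.9760 %


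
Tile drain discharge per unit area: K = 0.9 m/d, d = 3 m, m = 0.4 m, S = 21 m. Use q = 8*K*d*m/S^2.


q = 8*K*d*m/S^2
q = 8*0.9*3*0.4/21^2
q = 8.6400 / 441

0.0196 m/d


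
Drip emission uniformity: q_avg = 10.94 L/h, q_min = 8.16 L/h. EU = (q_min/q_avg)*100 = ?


EU = (q_min/q_avg)*100 = (8.16/10.94)*100 = 74.5887%

74.5887 %


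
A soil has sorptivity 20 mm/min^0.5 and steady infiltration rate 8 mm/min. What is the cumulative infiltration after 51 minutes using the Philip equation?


F = S*sqrt(t) + A*t
F = 20*sqrt(51) + 8*51
F = 20*7.141428 + 408

550.8286 mm


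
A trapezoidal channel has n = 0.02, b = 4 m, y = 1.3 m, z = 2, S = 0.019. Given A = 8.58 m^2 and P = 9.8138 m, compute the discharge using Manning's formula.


R = A/P = 8.58/9.8138 = 0.874279
Q = (1/0.02) * 8.58 * 0.874279^(2/3) * 0.019^0.5

54.0672 m^3/s


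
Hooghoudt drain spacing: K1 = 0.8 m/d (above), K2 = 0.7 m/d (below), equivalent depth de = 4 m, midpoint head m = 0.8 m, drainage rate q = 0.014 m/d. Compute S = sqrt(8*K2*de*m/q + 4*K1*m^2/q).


S^2 = 8*K2*de*m/q + 4*K1*m^2/q
S^2 = 8*0.7*4*0.8/0.014 + 4*0.8*0.8^2/0.014
S = sqrt(1426.2857)

37.7662 m


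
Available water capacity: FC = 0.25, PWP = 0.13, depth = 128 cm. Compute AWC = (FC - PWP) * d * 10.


AWC = (FC - PWP) * d * 10
AWC = (0.25 - 0.13) * 128 * 10
AWC = 0.1200 * 128 * 10

153.6000 mm


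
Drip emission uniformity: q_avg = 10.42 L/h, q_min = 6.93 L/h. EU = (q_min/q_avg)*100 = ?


EU = (q_min/q_avg)*100 = (6.93/10.42)*100 = 66.5067%

66.5067 %


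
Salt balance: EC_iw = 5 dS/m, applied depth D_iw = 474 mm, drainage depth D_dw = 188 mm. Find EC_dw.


EC_dw = EC_iw * D_iw / D_dw
EC_dw = 5 * 474 / 188
EC_dw = 2370 / 188

12.6064 dS/m


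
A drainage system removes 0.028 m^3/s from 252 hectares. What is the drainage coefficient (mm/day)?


DC = Q * 86400 / (A * 10000) * 1000
DC = 0.028 * 86400 / (252 * 10000) * 1000
DC = 2419200.0000 / 2520000

0.9600 mm/day


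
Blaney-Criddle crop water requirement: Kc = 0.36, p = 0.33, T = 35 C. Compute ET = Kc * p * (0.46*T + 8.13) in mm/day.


ET = Kc * p * (0.46*T + 8.13)
ET = 0.36 * 0.33 * (0.46*35 + 8.13)
ET = 0.36 * 0.33 * 24.2300

2.8785 mm/day


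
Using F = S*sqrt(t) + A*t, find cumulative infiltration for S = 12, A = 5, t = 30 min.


F = S*sqrt(t) + A*t
F = 12*sqrt(30) + 5*30
F = 12*5.477226 + 150

215.7267 mm


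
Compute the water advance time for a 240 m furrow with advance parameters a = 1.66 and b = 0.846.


t = (L/a)^(1/b)
t = (240/1.66)^(1/0.846)
t = 144.578313^(1/0.846)

357.5308 min


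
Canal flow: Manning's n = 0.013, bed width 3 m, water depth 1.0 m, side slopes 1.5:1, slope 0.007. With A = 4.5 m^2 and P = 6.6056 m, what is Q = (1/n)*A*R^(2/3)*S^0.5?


R = A/P = 4.5/6.6056 = 0.681240
Q = (1/0.013) * 4.5 * 0.681240^(2/3) * 0.007^0.5

22.4225 m^3/s


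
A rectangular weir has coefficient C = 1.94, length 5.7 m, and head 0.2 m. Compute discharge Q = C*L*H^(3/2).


Q = C * L * H^(3/2) = 1.94 * 5.7 * 0.2^1.5 = 1.94 * 5.7 * 0.089443

0.9891 m^3/s


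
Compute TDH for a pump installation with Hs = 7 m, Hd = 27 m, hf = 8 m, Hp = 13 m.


TDH = Hs + Hd + hf + Hp = 7 + 27 + 8 + 13 = 55

55 m


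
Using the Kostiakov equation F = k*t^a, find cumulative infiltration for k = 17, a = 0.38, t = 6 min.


F = k * t^a = 17 * 6^0.38
F = 17 * 1.975593

33.5851 mm


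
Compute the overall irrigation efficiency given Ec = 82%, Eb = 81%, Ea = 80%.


Ec = 0.82, Eb = 0.81, Ea = 0.8
E = 0.82 * 0.81 * 0.8 * 100 = 53.1360%

53.1360 %


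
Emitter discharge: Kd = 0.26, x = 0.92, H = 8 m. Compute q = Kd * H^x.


q = Kd * H^x = 0.26 * 8^0.92 = 0.26 * 6.773962

1.7612 L/h


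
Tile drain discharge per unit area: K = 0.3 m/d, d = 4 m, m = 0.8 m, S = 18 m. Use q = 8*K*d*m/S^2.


q = 8*K*d*m/S^2
q = 8*0.3*4*0.8/18^2
q = 7.6800 / 324

0.0237 m/d


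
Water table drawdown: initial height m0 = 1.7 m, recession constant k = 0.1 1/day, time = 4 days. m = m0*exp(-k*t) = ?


m = m0 * exp(-k*t)
m = 1.7 * exp(-0.1 * 4)
m = 1.7 * exp(-0.4000)

1.1395 m


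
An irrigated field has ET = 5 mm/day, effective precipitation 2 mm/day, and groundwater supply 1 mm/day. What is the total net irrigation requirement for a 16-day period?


Daily deficit = ET - Pe - GW = 5 - 2 - 1 = 2 mm/day
NIR = 2 * 16 = 32 mm

32.0000 mm


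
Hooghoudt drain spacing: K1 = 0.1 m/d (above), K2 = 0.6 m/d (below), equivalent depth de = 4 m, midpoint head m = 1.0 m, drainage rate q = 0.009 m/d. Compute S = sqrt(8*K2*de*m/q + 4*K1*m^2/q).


S^2 = 8*K2*de*m/q + 4*K1*m^2/q
S^2 = 8*0.6*4*1.0/0.009 + 4*0.1*1.0^2/0.009
S = sqrt(2177.7778)

46.6667 m


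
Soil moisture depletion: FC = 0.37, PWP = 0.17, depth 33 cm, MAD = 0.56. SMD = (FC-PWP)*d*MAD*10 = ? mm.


SMD = (FC - PWP) * d * MAD * 10
SMD = (0.37 - 0.17) * 33 * 0.56 * 10
SMD = 0.2000 * 33 * 0.56 * 10

36.9600 mm


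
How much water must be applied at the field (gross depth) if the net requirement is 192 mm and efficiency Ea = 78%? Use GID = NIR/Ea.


Ea = 78% = 0.78
GID = NIR / Ea = 192 / 0.78 = 246.1538 mm

246.1538 mm


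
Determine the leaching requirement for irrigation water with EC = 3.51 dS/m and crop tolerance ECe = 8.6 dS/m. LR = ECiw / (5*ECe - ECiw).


LR = ECiw / (5*ECe - ECiw)
LR = 3.51 / (5*8.6 - 3.51)
LR = 3.51 / 39.4900

0.0889


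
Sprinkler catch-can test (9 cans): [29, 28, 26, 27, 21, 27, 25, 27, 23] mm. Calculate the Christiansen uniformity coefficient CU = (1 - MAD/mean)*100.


mean = 25.888889 mm
MAD = 1.925926 mm
CU = (1 - 1.925926/25.888889)*100

92.5608 %


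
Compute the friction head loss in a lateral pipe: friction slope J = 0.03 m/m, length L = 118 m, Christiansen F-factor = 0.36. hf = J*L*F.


hf = J * L * F = 0.03 * 118 * 0.36 = 1.2744 m

1.2744 m


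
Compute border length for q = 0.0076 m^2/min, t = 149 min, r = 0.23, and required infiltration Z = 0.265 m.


L = q*t/((1+r)*Z)
L = 0.0076*149/((1+0.23)*0.265)
L = 1.1324/0.32595

3.4742 m


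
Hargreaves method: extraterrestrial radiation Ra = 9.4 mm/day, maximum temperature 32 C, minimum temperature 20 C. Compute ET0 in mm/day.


Tmean = (Tmax + Tmin)/2 = (32 + 20)/2 = 26.0
ET0 = 0.0023 * 9.4 * (26.0 + 17.8) * sqrt(32 - 20)
ET0 = 0.0023 * 9.4 * 43.8 * 3.464102

3.2804 mm/day


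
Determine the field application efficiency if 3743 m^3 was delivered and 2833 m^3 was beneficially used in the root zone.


Ea = V_root / V_field * 100 = 2833 / 3743 * 100 = 75.6880%

75.6880 %


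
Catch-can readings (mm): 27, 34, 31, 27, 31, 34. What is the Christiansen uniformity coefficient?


mean = 30.666667 mm
MAD = 2.444444 mm
CU = (1 - 2.444444/30.666667)*100

92.0290 %


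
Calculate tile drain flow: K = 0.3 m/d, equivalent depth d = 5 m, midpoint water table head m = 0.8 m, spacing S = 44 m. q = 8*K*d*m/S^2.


q = 8*K*d*m/S^2
q = 8*0.3*5*0.8/44^2
q = 9.6000 / 1936

0.0050 m/d


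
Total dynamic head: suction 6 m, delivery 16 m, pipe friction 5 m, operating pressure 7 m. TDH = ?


TDH = Hs + Hd + hf + Hp = 6 + 16 + 5 + 7 = 34

34 m


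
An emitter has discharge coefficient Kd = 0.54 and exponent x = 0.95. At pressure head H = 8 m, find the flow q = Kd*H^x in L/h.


q = Kd * H^x = 0.54 * 8^0.95 = 0.54 * 7.210004

3.8934 L/h


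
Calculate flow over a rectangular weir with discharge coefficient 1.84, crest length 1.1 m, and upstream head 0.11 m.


Q = C * L * H^(3/2) = 1.84 * 1.1 * 0.11^1.5 = 1.84 * 1.1 * 0.036483

0.0738 m^3/s


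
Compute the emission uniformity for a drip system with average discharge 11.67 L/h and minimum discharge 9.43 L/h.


EU = (q_min/q_avg)*100 = (9.43/11.67)*100 = 80.8055%

80.8055 %


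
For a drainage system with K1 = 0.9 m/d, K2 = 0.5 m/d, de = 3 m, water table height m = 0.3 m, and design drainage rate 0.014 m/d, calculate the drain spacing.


S^2 = 8*K2*de*m/q + 4*K1*m^2/q
S^2 = 8*0.5*3*0.3/0.014 + 4*0.9*0.3^2/0.014
S = sqrt(280.2857)

16.7417 m


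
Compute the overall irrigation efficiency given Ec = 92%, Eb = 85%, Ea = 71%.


Ec = 0.92, Eb = 0.85, Ea = 0.71
E = 0.92 * 0.85 * 0.71 * 100 = 55.5220%

55.5220 %


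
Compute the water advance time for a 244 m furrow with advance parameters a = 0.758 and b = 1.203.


t = (L/a)^(1/b)
t = (244/0.758)^(1/1.203)
t = 321.899736^(1/1.203)

121.4943 min


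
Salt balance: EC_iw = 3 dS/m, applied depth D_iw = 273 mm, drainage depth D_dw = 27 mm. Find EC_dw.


EC_dw = EC_iw * D_iw / D_dw
EC_dw = 3 * 273 / 27
EC_dw = 819 / 27

30.3333 dS/m


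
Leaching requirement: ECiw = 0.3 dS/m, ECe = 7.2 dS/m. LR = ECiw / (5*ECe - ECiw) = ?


LR = ECiw / (5*ECe - ECiw)
LR = 0.3 / (5*7.2 - 0.3)
LR = 0.3 / 35.7000

0.0084


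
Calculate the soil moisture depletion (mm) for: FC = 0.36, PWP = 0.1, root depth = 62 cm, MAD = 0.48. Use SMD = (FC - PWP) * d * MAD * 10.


SMD = (FC - PWP) * d * MAD * 10
SMD = (0.36 - 0.1) * 62 * 0.48 * 10
SMD = 0.2600 * 62 * 0.48 * 10

77.3760 mm


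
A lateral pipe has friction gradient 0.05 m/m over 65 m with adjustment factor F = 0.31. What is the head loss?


hf = J * L * F = 0.05 * 65 * 0.31 = 1.0075 m

1.0075 m


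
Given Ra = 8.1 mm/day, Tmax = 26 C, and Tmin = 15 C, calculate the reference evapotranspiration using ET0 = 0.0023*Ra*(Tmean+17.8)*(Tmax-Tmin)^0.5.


Tmean = (Tmax + Tmin)/2 = (26 + 15)/2 = 20.5
ET0 = 0.0023 * 8.1 * (20.5 + 17.8) * sqrt(26 - 15)
ET0 = 0.0023 * 8.1 * 38.3 * 3.316625

2.3665 mm/day


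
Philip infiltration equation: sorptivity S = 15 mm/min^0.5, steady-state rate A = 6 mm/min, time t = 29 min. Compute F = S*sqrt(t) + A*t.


F = S*sqrt(t) + A*t
F = 15*sqrt(29) + 6*29
F = 15*5.385165 + 174

254.7775 mm


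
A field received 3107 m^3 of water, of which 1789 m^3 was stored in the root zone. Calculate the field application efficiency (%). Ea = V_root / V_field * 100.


Ea = V_root / V_field * 100 = 1789 / 3107 * 100 = 57.5797%

57.5797 %


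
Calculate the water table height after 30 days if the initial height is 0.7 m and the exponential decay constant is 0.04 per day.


m = m0 * exp(-k*t)
m = 0.7 * exp(-0.04 * 30)
m = 0.7 * exp(-1.2000)

0.2108 m


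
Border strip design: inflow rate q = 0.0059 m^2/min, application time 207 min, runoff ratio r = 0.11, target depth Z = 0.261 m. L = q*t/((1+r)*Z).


L = q*t/((1+r)*Z)
L = 0.0059*207/((1+0.11)*0.261)
L = 1.2213/0.28971

4.2156 m


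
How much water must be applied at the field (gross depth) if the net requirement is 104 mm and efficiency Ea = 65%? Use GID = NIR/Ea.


Ea = 65% = 0.65
GID = NIR / Ea = 104 / 0.65 = 160.0000 mm

160.0000 mm


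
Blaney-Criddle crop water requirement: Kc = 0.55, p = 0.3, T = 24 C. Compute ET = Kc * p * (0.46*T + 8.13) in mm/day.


ET = Kc * p * (0.46*T + 8.13)
ET = 0.55 * 0.3 * (0.46*24 + 8.13)
ET = 0.55 * 0.3 * 19.1700

3.1631 mm/day


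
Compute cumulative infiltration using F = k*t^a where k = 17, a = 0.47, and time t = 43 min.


F = k * t^a = 17 * 43^0.47
F = 17 * 5.857741

99.5816 mm


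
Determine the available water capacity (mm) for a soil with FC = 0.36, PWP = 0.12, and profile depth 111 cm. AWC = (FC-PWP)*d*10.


AWC = (FC - PWP) * d * 10
AWC = (0.36 - 0.12) * 111 * 10
AWC = 0.2400 * 111 * 10

266.4000 mm


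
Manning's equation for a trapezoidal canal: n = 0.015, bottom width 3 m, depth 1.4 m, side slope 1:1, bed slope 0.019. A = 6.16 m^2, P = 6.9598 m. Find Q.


R = A/P = 6.16/6.9598 = 0.885083
Q = (1/0.015) * 6.16 * 0.885083^(2/3) * 0.019^0.5

52.1822 m^3/s


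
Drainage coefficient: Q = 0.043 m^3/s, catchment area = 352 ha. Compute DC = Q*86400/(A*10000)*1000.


DC = Q * 86400 / (A * 10000) * 1000
DC = 0.043 * 86400 / (352 * 10000) * 1000
DC = 3715200.0000 / 3520000

1.0555 mm/day


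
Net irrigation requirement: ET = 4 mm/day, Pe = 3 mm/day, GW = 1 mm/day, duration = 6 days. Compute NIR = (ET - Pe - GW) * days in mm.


Daily deficit = ET - Pe - GW = 4 - 3 - 1 = 0 mm/day
NIR = 0 * 6 = 0 mm

0 mm


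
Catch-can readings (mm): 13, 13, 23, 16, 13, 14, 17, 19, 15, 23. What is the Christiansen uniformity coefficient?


mean = 16.600000 mm
MAD = 3.120000 mm
CU = (1 - 3.120000/16.600000)*100

81.2048 %


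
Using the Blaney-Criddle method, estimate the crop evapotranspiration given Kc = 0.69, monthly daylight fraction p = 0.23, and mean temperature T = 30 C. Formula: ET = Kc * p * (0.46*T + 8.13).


ET = Kc * p * (0.46*T + 8.13)
ET = 0.69 * 0.23 * (0.46*30 + 8.13)
ET = 0.69 * 0.23 * 21.9300

3.4803 mm/day
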